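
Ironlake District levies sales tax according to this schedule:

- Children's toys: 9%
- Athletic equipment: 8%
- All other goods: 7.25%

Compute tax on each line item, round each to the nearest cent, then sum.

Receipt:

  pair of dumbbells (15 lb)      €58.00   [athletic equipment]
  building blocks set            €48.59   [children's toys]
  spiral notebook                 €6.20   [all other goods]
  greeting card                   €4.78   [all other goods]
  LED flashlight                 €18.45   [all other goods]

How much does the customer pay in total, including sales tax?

€147.17

Pair of dumbbells (15 lb) €58.00: athletic equipment → 8% → €4.64
Building blocks set €48.59: children's toys → 9% → €4.37
Spiral notebook €6.20: all other goods → 7.25% → €0.45
Greeting card €4.78: all other goods → 7.25% → €0.35
LED flashlight €18.45: all other goods → 7.25% → €1.34
Subtotal = €136.02; tax = €11.15; total due = €147.17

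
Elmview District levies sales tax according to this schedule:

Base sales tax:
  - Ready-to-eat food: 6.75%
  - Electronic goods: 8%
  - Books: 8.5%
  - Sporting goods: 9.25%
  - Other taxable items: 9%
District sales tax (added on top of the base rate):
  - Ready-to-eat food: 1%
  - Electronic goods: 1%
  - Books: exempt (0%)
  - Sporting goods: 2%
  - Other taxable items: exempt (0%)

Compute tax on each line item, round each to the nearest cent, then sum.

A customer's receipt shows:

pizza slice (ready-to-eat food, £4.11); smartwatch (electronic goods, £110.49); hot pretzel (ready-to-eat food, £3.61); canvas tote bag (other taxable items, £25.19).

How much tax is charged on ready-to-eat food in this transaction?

£0.60

Pizza slice £4.11: ready-to-eat food → 6.75% + 1% district = 7.75% → £0.32
Hot pretzel £3.61: ready-to-eat food → 6.75% + 1% district = 7.75% → £0.28
Tax on ready-to-eat food = £0.32 + £0.28 = £0.60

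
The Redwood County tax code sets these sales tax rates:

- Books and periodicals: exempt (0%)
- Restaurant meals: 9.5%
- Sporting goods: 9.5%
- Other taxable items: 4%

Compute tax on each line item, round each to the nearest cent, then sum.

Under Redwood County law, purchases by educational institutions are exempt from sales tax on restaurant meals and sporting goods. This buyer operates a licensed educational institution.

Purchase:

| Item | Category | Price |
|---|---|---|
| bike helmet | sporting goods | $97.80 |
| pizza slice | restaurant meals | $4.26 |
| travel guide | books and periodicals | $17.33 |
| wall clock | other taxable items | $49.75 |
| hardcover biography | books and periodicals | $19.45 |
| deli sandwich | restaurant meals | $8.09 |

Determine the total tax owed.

Bike helmet $97.80: sporting goods, buyer-exempt → 0% → $0.00
Pizza slice $4.26: restaurant meals, buyer-exempt → 0% → $0.00
Travel guide $17.33: books and periodicals → 0% → $0.00
Wall clock $49.75: other taxable items → 4% → $1.99
Hardcover biography $19.45: books and periodicals → 0% → $0.00
Deli sandwich $8.09: restaurant meals, buyer-exempt → 0% → $0.00
Total tax = $1.99

$1.99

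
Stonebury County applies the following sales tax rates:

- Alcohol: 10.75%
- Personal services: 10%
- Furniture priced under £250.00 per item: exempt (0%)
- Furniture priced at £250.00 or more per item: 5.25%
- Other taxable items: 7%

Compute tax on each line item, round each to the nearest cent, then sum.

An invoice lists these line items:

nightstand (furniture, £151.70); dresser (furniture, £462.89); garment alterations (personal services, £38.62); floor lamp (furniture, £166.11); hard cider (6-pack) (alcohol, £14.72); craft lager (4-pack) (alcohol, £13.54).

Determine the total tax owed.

Nightstand £151.70: furniture, under £250.00 → 0% → £0.00
Dresser £462.89: furniture, £250.00 or more → 5.25% → £24.30
Garment alterations £38.62: personal services → 10% → £3.86
Floor lamp £166.11: furniture, under £250.00 → 0% → £0.00
Hard cider (6-pack) £14.72: alcohol → 10.75% → £1.58
Craft lager (4-pack) £13.54: alcohol → 10.75% → £1.46
Total tax = £24.30 + £3.86 + £1.58 + £1.46 = £31.20

£31.20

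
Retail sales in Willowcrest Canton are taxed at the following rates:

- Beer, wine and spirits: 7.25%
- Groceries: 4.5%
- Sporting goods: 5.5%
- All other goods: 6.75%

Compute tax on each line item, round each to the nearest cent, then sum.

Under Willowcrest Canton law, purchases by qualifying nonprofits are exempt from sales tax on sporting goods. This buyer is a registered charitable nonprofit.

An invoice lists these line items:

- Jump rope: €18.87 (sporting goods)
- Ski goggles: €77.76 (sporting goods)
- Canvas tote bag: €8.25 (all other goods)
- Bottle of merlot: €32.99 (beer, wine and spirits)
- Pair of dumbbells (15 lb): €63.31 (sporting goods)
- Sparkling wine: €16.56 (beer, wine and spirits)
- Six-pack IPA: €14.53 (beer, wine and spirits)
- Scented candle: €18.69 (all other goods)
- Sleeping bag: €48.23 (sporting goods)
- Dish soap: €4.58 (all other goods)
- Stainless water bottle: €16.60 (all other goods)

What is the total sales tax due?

Jump rope €18.87: sporting goods, buyer-exempt → 0% → €0.00
Ski goggles €77.76: sporting goods, buyer-exempt → 0% → €0.00
Canvas tote bag €8.25: all other goods → 6.75% → €0.56
Bottle of merlot €32.99: beer, wine and spirits → 7.25% → €2.39
Pair of dumbbells (15 lb) €63.31: sporting goods, buyer-exempt → 0% → €0.00
Sparkling wine €16.56: beer, wine and spirits → 7.25% → €1.20
Six-pack IPA €14.53: beer, wine and spirits → 7.25% → €1.05
Scented candle €18.69: all other goods → 6.75% → €1.26
Sleeping bag €48.23: sporting goods, buyer-exempt → 0% → €0.00
Dish soap €4.58: all other goods → 6.75% → €0.31
Stainless water bottle €16.60: all other goods → 6.75% → €1.12
Total tax = €0.56 + €2.39 + €1.20 + €1.05 + €1.26 + €0.31 + €1.12 = €7.89

€7.89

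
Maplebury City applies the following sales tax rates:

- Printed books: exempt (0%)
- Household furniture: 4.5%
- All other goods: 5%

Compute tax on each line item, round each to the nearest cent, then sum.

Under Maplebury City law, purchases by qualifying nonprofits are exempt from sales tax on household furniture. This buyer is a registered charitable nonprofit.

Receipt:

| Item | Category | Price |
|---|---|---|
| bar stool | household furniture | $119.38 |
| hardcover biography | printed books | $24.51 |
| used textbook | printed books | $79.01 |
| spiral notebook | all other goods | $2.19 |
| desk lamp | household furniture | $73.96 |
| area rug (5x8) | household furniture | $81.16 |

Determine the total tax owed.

$0.11

Bar stool $119.38: household furniture, buyer-exempt → 0% → $0.00
Hardcover biography $24.51: printed books → 0% → $0.00
Used textbook $79.01: printed books → 0% → $0.00
Spiral notebook $2.19: all other goods → 5% → $0.11
Desk lamp $73.96: household furniture, buyer-exempt → 0% → $0.00
Area rug (5x8) $81.16: household furniture, buyer-exempt → 0% → $0.00
Total tax = $0.11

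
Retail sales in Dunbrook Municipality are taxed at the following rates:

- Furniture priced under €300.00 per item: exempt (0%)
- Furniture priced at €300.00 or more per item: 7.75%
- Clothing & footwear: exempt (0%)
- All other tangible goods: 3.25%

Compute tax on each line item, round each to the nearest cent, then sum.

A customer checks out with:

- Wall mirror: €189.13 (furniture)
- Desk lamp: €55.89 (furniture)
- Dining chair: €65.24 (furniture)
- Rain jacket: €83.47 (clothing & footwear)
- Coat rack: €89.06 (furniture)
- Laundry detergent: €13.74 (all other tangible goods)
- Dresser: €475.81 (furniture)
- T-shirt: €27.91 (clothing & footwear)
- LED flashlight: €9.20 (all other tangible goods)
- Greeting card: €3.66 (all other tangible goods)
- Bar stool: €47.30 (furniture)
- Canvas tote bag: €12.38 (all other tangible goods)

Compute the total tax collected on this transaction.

Wall mirror €189.13: furniture, under €300.00 → 0% → €0.00
Desk lamp €55.89: furniture, under €300.00 → 0% → €0.00
Dining chair €65.24: furniture, under €300.00 → 0% → €0.00
Rain jacket €83.47: clothing & footwear → 0% → €0.00
Coat rack €89.06: furniture, under €300.00 → 0% → €0.00
Laundry detergent €13.74: all other tangible goods → 3.25% → €0.45
Dresser €475.81: furniture, €300.00 or more → 7.75% → €36.88
T-shirt €27.91: clothing & footwear → 0% → €0.00
LED flashlight €9.20: all other tangible goods → 3.25% → €0.30
Greeting card €3.66: all other tangible goods → 3.25% → €0.12
Bar stool €47.30: furniture, under €300.00 → 0% → €0.00
Canvas tote bag €12.38: all other tangible goods → 3.25% → €0.40
Total tax = €0.45 + €36.88 + €0.30 + €0.12 + €0.40 = €38.15

€38.15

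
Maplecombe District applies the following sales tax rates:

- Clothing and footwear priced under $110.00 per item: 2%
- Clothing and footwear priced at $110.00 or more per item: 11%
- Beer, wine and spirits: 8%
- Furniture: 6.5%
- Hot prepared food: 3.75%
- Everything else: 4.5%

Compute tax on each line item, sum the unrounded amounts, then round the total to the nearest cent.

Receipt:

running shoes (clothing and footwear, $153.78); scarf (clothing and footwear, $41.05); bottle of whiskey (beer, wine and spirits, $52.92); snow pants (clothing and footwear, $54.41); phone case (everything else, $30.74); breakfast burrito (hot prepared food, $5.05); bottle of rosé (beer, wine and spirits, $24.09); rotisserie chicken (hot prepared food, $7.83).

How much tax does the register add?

Running shoes $153.78: clothing and footwear, $110.00 or more → 11% → $16.9158
Scarf $41.05: clothing and footwear, under $110.00 → 2% → $0.821
Bottle of whiskey $52.92: beer, wine and spirits → 8% → $4.2336
Snow pants $54.41: clothing and footwear, under $110.00 → 2% → $1.0882
Phone case $30.74: everything else → 4.5% → $1.3833
Breakfast burrito $5.05: hot prepared food → 3.75% → $0.189375
Bottle of rosé $24.09: beer, wine and spirits → 8% → $1.9272
Rotisserie chicken $7.83: hot prepared food → 3.75% → $0.293625
Unrounded tax sum = $26.8521 → $26.85

$26.85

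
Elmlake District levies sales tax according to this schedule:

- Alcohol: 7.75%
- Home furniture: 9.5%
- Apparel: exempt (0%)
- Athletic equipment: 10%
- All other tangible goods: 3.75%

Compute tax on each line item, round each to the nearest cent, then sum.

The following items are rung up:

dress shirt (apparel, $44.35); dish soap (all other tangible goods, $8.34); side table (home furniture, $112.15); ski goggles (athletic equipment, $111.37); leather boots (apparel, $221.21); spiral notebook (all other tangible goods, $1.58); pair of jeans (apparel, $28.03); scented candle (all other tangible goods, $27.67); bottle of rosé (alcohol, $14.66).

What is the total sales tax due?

$24.34

Dress shirt $44.35: apparel → 0% → $0.00
Dish soap $8.34: all other tangible goods → 3.75% → $0.31
Side table $112.15: home furniture → 9.5% → $10.65
Ski goggles $111.37: athletic equipment → 10% → $11.14
Leather boots $221.21: apparel → 0% → $0.00
Spiral notebook $1.58: all other tangible goods → 3.75% → $0.06
Pair of jeans $28.03: apparel → 0% → $0.00
Scented candle $27.67: all other tangible goods → 3.75% → $1.04
Bottle of rosé $14.66: alcohol → 7.75% → $1.14
Total tax = $0.31 + $10.65 + $11.14 + $0.06 + $1.04 + $1.14 = $24.34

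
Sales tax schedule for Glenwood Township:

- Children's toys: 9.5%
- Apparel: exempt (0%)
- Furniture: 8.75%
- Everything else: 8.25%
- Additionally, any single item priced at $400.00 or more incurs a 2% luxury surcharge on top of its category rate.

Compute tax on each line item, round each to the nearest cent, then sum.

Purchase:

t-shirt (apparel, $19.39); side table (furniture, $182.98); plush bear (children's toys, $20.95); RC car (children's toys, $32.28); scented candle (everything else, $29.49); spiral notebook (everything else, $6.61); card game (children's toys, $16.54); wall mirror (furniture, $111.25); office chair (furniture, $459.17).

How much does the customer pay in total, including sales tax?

$963.37

T-shirt $19.39: apparel → 0% → $0.00
Side table $182.98: furniture → 8.75% → $16.01
Plush bear $20.95: children's toys → 9.5% → $1.99
RC car $32.28: children's toys → 9.5% → $3.07
Scented candle $29.49: everything else → 8.25% → $2.43
Spiral notebook $6.61: everything else → 8.25% → $0.55
Card game $16.54: children's toys → 9.5% → $1.57
Wall mirror $111.25: furniture → 8.75% → $9.73
Office chair $459.17: furniture → 8.75% + 2% surcharge = 10.75% → $49.36
Subtotal = $878.66; tax = $84.71; total due = $963.37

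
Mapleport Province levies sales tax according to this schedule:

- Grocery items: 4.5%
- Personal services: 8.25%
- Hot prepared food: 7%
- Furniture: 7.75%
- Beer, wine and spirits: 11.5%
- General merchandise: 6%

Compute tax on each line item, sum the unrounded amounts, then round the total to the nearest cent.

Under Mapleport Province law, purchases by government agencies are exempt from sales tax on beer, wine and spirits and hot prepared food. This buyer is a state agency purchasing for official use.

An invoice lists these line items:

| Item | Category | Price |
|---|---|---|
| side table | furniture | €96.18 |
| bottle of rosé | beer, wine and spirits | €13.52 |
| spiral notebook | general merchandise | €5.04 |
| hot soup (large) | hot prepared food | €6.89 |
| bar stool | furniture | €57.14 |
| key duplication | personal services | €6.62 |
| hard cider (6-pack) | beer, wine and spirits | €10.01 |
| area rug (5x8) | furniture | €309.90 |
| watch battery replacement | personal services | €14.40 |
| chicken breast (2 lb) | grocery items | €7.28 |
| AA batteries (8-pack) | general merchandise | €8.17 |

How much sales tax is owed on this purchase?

€38.75

Side table €96.18: furniture → 7.75% → €7.45395
Bottle of rosé €13.52: beer, wine and spirits, buyer-exempt → 0% → €0.00
Spiral notebook €5.04: general merchandise → 6% → €0.3024
Hot soup (large) €6.89: hot prepared food, buyer-exempt → 0% → €0.00
Bar stool €57.14: furniture → 7.75% → €4.42835
Key duplication €6.62: personal services → 8.25% → €0.54615
Hard cider (6-pack) €10.01: beer, wine and spirits, buyer-exempt → 0% → €0.00
Area rug (5x8) €309.90: furniture → 7.75% → €24.01725
Watch battery replacement €14.40: personal services → 8.25% → €1.188
Chicken breast (2 lb) €7.28: grocery items → 4.5% → €0.3276
AA batteries (8-pack) €8.17: general merchandise → 6% → €0.4902
Unrounded tax sum = €38.7539 → €38.75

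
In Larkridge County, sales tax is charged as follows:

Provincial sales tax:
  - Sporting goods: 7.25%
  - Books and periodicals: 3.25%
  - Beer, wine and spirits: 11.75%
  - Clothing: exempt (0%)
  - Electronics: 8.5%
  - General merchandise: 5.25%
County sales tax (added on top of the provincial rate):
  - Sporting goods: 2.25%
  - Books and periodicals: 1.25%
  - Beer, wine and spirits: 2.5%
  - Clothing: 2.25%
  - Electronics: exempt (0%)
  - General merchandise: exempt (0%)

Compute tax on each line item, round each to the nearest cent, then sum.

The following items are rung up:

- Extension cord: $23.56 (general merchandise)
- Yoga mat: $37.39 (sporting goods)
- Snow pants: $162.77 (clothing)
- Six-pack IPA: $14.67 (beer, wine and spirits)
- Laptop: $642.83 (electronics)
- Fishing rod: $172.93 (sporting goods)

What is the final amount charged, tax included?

Extension cord $23.56: general merchandise → 5.25% + 0% county = 5.25% → $1.24
Yoga mat $37.39: sporting goods → 7.25% + 2.25% county = 9.5% → $3.55
Snow pants $162.77: clothing → 0% + 2.25% county = 2.25% → $3.66
Six-pack IPA $14.67: beer, wine and spirits → 11.75% + 2.5% county = 14.25% → $2.09
Laptop $642.83: electronics → 8.5% + 0% county = 8.5% → $54.64
Fishing rod $172.93: sporting goods → 7.25% + 2.25% county = 9.5% → $16.43
Subtotal = $1054.15; tax = $81.61; total due = $1135.76

$1135.76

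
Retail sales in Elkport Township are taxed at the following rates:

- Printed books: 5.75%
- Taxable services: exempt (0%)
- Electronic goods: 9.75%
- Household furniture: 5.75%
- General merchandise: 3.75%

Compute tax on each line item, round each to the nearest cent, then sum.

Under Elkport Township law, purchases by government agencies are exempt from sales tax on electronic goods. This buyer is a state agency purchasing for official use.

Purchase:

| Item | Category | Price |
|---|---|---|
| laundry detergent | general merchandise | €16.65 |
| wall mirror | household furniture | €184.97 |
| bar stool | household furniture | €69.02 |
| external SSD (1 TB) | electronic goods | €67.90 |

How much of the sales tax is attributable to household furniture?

€14.61

Wall mirror €184.97: household furniture → 5.75% → €10.64
Bar stool €69.02: household furniture → 5.75% → €3.97
Tax on household furniture = €10.64 + €3.97 = €14.61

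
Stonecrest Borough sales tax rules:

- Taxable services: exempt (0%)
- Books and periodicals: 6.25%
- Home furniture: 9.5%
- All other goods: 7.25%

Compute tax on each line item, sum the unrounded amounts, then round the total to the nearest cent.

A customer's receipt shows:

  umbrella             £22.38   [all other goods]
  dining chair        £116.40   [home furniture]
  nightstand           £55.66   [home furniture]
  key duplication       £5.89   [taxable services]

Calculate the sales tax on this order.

Umbrella £22.38: all other goods → 7.25% → £1.62255
Dining chair £116.40: home furniture → 9.5% → £11.058
Nightstand £55.66: home furniture → 9.5% → £5.2877
Key duplication £5.89: taxable services → 0% → £0.00
Unrounded tax sum = £17.96825 → £17.97

£17.97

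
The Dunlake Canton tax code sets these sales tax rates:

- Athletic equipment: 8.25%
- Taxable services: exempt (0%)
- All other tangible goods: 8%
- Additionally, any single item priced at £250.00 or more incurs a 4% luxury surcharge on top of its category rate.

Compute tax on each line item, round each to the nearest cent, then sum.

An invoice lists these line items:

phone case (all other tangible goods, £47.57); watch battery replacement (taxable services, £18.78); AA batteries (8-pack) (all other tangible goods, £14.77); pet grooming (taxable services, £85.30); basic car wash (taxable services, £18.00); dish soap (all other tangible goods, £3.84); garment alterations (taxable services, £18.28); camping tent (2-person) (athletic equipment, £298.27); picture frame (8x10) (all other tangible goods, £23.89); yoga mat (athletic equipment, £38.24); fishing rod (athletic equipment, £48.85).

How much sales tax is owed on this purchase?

Phone case £47.57: all other tangible goods → 8% → £3.81
Watch battery replacement £18.78: taxable services → 0% → £0.00
AA batteries (8-pack) £14.77: all other tangible goods → 8% → £1.18
Pet grooming £85.30: taxable services → 0% → £0.00
Basic car wash £18.00: taxable services → 0% → £0.00
Dish soap £3.84: all other tangible goods → 8% → £0.31
Garment alterations £18.28: taxable services → 0% → £0.00
Camping tent (2-person) £298.27: athletic equipment → 8.25% + 4% surcharge = 12.25% → £36.54
Picture frame (8x10) £23.89: all other tangible goods → 8% → £1.91
Yoga mat £38.24: athletic equipment → 8.25% → £3.15
Fishing rod £48.85: athletic equipment → 8.25% → £4.03
Total tax = £3.81 + £1.18 + £0.31 + £36.54 + £1.91 + £3.15 + £4.03 = £50.93

£50.93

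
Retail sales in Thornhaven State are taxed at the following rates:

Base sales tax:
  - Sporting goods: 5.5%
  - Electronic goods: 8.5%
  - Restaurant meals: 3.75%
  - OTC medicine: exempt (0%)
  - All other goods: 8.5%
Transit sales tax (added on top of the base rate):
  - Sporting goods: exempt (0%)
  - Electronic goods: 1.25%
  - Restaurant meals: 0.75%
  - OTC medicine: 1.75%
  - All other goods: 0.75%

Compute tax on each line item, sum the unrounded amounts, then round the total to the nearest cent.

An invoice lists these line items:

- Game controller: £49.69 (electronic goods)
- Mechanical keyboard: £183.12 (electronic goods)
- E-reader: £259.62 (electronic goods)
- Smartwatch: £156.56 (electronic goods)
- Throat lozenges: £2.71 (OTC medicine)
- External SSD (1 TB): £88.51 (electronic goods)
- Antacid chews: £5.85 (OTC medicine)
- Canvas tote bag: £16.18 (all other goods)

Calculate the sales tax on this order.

£73.55

Game controller £49.69: electronic goods → 8.5% + 1.25% transit = 9.75% → £4.844775
Mechanical keyboard £183.12: electronic goods → 8.5% + 1.25% transit = 9.75% → £17.8542
E-reader £259.62: electronic goods → 8.5% + 1.25% transit = 9.75% → £25.31295
Smartwatch £156.56: electronic goods → 8.5% + 1.25% transit = 9.75% → £15.2646
Throat lozenges £2.71: OTC medicine → 0% + 1.75% transit = 1.75% → £0.047425
External SSD (1 TB) £88.51: electronic goods → 8.5% + 1.25% transit = 9.75% → £8.629725
Antacid chews £5.85: OTC medicine → 0% + 1.75% transit = 1.75% → £0.102375
Canvas tote bag £16.18: all other goods → 8.5% + 0.75% transit = 9.25% → £1.49665
Unrounded tax sum = £73.5527 → £73.55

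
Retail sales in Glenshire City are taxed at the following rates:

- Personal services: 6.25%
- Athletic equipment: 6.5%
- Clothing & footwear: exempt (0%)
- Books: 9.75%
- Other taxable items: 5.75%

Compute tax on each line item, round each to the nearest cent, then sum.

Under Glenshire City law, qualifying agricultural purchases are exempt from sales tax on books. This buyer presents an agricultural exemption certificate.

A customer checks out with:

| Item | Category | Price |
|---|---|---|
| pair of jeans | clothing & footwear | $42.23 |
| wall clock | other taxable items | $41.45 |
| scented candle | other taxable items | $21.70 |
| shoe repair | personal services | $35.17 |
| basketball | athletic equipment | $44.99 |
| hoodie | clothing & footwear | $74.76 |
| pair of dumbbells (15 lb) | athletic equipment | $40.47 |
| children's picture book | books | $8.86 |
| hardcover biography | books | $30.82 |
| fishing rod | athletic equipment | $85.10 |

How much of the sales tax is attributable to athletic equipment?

Basketball $44.99: athletic equipment → 6.5% → $2.92
Pair of dumbbells (15 lb) $40.47: athletic equipment → 6.5% → $2.63
Fishing rod $85.10: athletic equipment → 6.5% → $5.53
Tax on athletic equipment = $2.92 + $2.63 + $5.53 = $11.08

$11.08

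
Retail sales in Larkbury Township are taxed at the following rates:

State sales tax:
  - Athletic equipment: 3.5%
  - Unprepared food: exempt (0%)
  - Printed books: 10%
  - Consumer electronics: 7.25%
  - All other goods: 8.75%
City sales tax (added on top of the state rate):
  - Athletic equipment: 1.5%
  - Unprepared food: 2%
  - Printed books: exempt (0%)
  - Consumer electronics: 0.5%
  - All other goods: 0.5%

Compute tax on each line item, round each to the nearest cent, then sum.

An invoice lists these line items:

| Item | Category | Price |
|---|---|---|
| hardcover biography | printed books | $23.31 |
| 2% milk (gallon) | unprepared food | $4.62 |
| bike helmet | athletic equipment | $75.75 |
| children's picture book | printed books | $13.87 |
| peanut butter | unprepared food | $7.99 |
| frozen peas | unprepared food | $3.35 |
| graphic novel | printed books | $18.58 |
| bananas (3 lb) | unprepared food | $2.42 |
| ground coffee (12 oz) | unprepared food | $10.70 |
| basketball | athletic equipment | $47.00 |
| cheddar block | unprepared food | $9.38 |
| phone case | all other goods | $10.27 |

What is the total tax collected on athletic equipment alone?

$6.14

Bike helmet $75.75: athletic equipment → 3.5% + 1.5% city = 5% → $3.79
Basketball $47.00: athletic equipment → 3.5% + 1.5% city = 5% → $2.35
Tax on athletic equipment = $3.79 + $2.35 = $6.14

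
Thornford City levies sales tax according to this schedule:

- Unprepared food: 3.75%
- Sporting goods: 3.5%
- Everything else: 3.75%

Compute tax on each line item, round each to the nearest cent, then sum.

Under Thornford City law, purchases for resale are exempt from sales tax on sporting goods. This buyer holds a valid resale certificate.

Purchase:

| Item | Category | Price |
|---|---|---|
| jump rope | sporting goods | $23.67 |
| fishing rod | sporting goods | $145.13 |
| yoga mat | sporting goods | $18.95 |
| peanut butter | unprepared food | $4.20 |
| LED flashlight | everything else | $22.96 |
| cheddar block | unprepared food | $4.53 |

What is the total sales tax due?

$1.19

Jump rope $23.67: sporting goods, buyer-exempt → 0% → $0.00
Fishing rod $145.13: sporting goods, buyer-exempt → 0% → $0.00
Yoga mat $18.95: sporting goods, buyer-exempt → 0% → $0.00
Peanut butter $4.20: unprepared food → 3.75% → $0.16
LED flashlight $22.96: everything else → 3.75% → $0.86
Cheddar block $4.53: unprepared food → 3.75% → $0.17
Total tax = $0.16 + $0.86 + $0.17 = $1.19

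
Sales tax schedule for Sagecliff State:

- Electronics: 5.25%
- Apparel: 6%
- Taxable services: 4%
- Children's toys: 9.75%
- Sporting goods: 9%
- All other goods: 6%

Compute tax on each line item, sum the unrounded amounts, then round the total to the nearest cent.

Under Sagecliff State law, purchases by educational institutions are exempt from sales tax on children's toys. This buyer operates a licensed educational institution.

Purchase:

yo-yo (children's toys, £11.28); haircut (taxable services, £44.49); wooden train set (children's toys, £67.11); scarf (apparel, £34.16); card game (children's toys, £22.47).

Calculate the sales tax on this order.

Yo-yo £11.28: children's toys, buyer-exempt → 0% → £0.00
Haircut £44.49: taxable services → 4% → £1.7796
Wooden train set £67.11: children's toys, buyer-exempt → 0% → £0.00
Scarf £34.16: apparel → 6% → £2.0496
Card game £22.47: children's toys, buyer-exempt → 0% → £0.00
Unrounded tax sum = £3.8292 → £3.83

£3.83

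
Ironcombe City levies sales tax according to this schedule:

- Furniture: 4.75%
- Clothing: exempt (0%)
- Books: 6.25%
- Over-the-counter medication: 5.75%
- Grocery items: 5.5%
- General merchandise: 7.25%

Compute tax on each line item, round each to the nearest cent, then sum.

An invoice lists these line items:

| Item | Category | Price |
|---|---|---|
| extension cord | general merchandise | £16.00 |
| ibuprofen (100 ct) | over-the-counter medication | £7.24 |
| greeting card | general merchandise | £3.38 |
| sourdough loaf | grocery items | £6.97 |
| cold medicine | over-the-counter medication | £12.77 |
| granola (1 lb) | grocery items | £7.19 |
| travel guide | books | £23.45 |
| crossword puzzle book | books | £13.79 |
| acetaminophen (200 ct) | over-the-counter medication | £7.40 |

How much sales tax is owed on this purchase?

Extension cord £16.00: general merchandise → 7.25% → £1.16
Ibuprofen (100 ct) £7.24: over-the-counter medication → 5.75% → £0.42
Greeting card £3.38: general merchandise → 7.25% → £0.25
Sourdough loaf £6.97: grocery items → 5.5% → £0.38
Cold medicine £12.77: over-the-counter medication → 5.75% → £0.73
Granola (1 lb) £7.19: grocery items → 5.5% → £0.40
Travel guide £23.45: books → 6.25% → £1.47
Crossword puzzle book £13.79: books → 6.25% → £0.86
Acetaminophen (200 ct) £7.40: over-the-counter medication → 5.75% → £0.43
Total tax = £1.16 + £0.42 + £0.25 + £0.38 + £0.73 + £0.40 + £1.47 + £0.86 + £0.43 = £6.10

£6.10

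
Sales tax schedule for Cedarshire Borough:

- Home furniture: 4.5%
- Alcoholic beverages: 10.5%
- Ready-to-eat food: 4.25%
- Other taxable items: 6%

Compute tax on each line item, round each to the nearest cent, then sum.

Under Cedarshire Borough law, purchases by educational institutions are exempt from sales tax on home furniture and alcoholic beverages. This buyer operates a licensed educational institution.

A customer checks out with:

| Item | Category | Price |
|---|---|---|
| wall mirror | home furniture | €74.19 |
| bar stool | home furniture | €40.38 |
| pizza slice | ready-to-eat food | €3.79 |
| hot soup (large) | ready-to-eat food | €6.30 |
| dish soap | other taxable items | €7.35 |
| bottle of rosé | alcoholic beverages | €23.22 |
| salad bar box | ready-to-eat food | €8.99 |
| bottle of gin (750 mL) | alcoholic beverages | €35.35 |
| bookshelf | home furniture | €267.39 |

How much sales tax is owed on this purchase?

€1.25

Wall mirror €74.19: home furniture, buyer-exempt → 0% → €0.00
Bar stool €40.38: home furniture, buyer-exempt → 0% → €0.00
Pizza slice €3.79: ready-to-eat food → 4.25% → €0.16
Hot soup (large) €6.30: ready-to-eat food → 4.25% → €0.27
Dish soap €7.35: other taxable items → 6% → €0.44
Bottle of rosé €23.22: alcoholic beverages, buyer-exempt → 0% → €0.00
Salad bar box €8.99: ready-to-eat food → 4.25% → €0.38
Bottle of gin (750 mL) €35.35: alcoholic beverages, buyer-exempt → 0% → €0.00
Bookshelf €267.39: home furniture, buyer-exempt → 0% → €0.00
Total tax = €0.16 + €0.27 + €0.44 + €0.38 = €1.25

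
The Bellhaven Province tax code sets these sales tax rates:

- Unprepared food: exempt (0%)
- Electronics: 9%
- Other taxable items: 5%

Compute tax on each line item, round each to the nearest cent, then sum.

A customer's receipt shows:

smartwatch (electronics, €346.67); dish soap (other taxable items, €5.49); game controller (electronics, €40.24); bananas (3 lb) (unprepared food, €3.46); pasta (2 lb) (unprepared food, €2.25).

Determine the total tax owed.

€35.09

Smartwatch €346.67: electronics → 9% → €31.20
Dish soap €5.49: other taxable items → 5% → €0.27
Game controller €40.24: electronics → 9% → €3.62
Bananas (3 lb) €3.46: unprepared food → 0% → €0.00
Pasta (2 lb) €2.25: unprepared food → 0% → €0.00
Total tax = €31.20 + €0.27 + €3.62 = €35.09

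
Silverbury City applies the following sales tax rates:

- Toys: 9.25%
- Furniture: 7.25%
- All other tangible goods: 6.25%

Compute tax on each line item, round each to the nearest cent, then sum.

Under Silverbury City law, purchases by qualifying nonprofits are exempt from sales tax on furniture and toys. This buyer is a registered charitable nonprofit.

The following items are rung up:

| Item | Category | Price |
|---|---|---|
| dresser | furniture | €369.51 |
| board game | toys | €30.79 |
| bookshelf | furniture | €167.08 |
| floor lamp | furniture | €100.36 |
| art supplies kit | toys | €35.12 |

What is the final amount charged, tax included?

€702.86

Dresser €369.51: furniture, buyer-exempt → 0% → €0.00
Board game €30.79: toys, buyer-exempt → 0% → €0.00
Bookshelf €167.08: furniture, buyer-exempt → 0% → €0.00
Floor lamp €100.36: furniture, buyer-exempt → 0% → €0.00
Art supplies kit €35.12: toys, buyer-exempt → 0% → €0.00
Subtotal = €702.86; tax = €0.00; total due = €702.86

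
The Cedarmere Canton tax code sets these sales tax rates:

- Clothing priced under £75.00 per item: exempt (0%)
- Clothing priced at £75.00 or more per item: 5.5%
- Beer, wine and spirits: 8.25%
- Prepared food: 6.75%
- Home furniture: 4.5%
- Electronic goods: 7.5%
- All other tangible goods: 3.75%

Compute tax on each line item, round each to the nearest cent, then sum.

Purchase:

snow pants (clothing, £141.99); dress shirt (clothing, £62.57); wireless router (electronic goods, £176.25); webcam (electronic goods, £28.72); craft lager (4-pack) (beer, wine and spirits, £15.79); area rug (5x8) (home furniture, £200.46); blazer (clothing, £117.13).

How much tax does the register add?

Snow pants £141.99: clothing, £75.00 or more → 5.5% → £7.81
Dress shirt £62.57: clothing, under £75.00 → 0% → £0.00
Wireless router £176.25: electronic goods → 7.5% → £13.22
Webcam £28.72: electronic goods → 7.5% → £2.15
Craft lager (4-pack) £15.79: beer, wine and spirits → 8.25% → £1.30
Area rug (5x8) £200.46: home furniture → 4.5% → £9.02
Blazer £117.13: clothing, £75.00 or more → 5.5% → £6.44
Total tax = £7.81 + £13.22 + £2.15 + £1.30 + £9.02 + £6.44 = £39.94

£39.94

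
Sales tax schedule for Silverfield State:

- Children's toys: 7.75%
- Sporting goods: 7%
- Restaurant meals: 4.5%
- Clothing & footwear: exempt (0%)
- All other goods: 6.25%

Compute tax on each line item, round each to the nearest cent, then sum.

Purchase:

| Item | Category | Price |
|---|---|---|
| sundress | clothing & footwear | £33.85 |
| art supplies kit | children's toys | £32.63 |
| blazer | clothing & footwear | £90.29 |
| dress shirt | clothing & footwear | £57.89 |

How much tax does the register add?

Sundress £33.85: clothing & footwear → 0% → £0.00
Art supplies kit £32.63: children's toys → 7.75% → £2.53
Blazer £90.29: clothing & footwear → 0% → £0.00
Dress shirt £57.89: clothing & footwear → 0% → £0.00
Total tax = £2.53

£2.53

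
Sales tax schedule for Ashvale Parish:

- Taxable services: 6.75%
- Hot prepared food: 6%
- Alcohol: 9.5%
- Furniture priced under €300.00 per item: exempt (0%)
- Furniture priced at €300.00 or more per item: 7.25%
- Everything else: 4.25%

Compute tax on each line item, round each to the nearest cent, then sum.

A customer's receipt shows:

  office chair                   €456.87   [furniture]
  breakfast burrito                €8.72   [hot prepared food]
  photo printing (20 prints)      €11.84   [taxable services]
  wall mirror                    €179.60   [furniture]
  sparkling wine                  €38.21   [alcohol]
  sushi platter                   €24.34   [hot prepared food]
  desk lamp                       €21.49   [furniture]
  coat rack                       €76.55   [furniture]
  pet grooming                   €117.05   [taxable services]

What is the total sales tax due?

Office chair €456.87: furniture, €300.00 or more → 7.25% → €33.12
Breakfast burrito €8.72: hot prepared food → 6% → €0.52
Photo printing (20 prints) €11.84: taxable services → 6.75% → €0.80
Wall mirror €179.60: furniture, under €300.00 → 0% → €0.00
Sparkling wine €38.21: alcohol → 9.5% → €3.63
Sushi platter €24.34: hot prepared food → 6% → €1.46
Desk lamp €21.49: furniture, under €300.00 → 0% → €0.00
Coat rack €76.55: furniture, under €300.00 → 0% → €0.00
Pet grooming €117.05: taxable services → 6.75% → €7.90
Total tax = €33.12 + €0.52 + €0.80 + €3.63 + €1.46 + €7.90 = €47.43

€47.43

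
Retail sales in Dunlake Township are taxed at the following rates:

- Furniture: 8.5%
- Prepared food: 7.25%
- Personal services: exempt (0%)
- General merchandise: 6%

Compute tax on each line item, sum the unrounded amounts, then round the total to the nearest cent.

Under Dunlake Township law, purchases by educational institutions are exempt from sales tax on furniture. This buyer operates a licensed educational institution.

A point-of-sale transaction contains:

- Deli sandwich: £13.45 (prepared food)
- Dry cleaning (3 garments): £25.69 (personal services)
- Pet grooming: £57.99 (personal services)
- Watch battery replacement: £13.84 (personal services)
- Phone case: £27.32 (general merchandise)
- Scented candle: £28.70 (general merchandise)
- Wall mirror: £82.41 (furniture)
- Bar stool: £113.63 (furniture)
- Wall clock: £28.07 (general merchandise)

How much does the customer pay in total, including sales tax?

£397.12

Deli sandwich £13.45: prepared food → 7.25% → £0.975125
Dry cleaning (3 garments) £25.69: personal services → 0% → £0.00
Pet grooming £57.99: personal services → 0% → £0.00
Watch battery replacement £13.84: personal services → 0% → £0.00
Phone case £27.32: general merchandise → 6% → £1.6392
Scented candle £28.70: general merchandise → 6% → £1.722
Wall mirror £82.41: furniture, buyer-exempt → 0% → £0.00
Bar stool £113.63: furniture, buyer-exempt → 0% → £0.00
Wall clock £28.07: general merchandise → 6% → £1.6842
Subtotal = £391.10; unrounded tax = £6.020525 → £6.02; total due = £397.12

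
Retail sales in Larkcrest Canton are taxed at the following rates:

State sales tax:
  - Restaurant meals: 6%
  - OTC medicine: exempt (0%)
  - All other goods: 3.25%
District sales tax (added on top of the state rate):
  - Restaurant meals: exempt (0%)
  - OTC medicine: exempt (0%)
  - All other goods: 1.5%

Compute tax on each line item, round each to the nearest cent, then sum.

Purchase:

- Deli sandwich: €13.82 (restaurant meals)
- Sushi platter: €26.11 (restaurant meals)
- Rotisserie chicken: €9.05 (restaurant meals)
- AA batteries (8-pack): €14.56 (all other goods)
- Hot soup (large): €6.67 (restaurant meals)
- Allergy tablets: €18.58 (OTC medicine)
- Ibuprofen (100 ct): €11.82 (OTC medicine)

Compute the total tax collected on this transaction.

€4.03

Deli sandwich €13.82: restaurant meals → 6% + 0% district = 6% → €0.83
Sushi platter €26.11: restaurant meals → 6% + 0% district = 6% → €1.57
Rotisserie chicken €9.05: restaurant meals → 6% + 0% district = 6% → €0.54
AA batteries (8-pack) €14.56: all other goods → 3.25% + 1.5% district = 4.75% → €0.69
Hot soup (large) €6.67: restaurant meals → 6% + 0% district = 6% → €0.40
Allergy tablets €18.58: OTC medicine → 0% + 0% district = 0% → €0.00
Ibuprofen (100 ct) €11.82: OTC medicine → 0% + 0% district = 0% → €0.00
Total tax = €0.83 + €1.57 + €0.54 + €0.69 + €0.40 = €4.03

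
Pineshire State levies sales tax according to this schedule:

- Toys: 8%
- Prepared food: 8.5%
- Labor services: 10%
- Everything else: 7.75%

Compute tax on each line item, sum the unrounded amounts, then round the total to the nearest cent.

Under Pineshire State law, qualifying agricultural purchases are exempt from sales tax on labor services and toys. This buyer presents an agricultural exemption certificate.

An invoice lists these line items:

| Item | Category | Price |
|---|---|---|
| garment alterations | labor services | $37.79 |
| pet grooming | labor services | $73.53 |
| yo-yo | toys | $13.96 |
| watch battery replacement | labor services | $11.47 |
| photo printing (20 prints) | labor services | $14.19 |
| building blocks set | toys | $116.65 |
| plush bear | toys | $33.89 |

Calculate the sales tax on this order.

$0.00

Garment alterations $37.79: labor services, buyer-exempt → 0% → $0.00
Pet grooming $73.53: labor services, buyer-exempt → 0% → $0.00
Yo-yo $13.96: toys, buyer-exempt → 0% → $0.00
Watch battery replacement $11.47: labor services, buyer-exempt → 0% → $0.00
Photo printing (20 prints) $14.19: labor services, buyer-exempt → 0% → $0.00
Building blocks set $116.65: toys, buyer-exempt → 0% → $0.00
Plush bear $33.89: toys, buyer-exempt → 0% → $0.00
Unrounded tax sum = $0.00 → $0.00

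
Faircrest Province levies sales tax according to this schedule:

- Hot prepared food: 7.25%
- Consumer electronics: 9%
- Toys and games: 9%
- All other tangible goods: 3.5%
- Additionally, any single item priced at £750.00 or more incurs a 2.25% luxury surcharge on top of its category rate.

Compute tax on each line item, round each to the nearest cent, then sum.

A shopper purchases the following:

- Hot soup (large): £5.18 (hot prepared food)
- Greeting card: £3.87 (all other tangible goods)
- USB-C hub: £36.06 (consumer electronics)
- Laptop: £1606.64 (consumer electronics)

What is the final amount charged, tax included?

£1836.27

Hot soup (large) £5.18: hot prepared food → 7.25% → £0.38
Greeting card £3.87: all other tangible goods → 3.5% → £0.14
USB-C hub £36.06: consumer electronics → 9% → £3.25
Laptop £1606.64: consumer electronics → 9% + 2.25% surcharge = 11.25% → £180.75
Subtotal = £1651.75; tax = £184.52; total due = £1836.27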